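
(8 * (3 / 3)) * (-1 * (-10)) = 80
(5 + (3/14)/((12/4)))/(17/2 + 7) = 71/217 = 0.33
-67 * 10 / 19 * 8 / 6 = -2680 / 57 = -47.02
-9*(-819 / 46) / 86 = 7371 / 3956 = 1.86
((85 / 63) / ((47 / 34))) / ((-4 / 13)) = -18785 / 5922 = -3.17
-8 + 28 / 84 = -23 / 3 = -7.67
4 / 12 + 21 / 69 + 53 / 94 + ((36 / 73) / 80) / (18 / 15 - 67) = 7963825 / 6628692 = 1.20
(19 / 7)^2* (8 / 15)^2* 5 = 23104 / 2205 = 10.48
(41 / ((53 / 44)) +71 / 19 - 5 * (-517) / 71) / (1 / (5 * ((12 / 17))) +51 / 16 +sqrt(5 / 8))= 1060348490880 / 47037089833 - 76375641600 * sqrt(10) / 47037089833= 17.41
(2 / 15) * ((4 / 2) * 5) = 4 / 3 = 1.33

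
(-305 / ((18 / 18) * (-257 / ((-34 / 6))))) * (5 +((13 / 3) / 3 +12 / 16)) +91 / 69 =-30045113 / 638388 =-47.06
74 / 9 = 8.22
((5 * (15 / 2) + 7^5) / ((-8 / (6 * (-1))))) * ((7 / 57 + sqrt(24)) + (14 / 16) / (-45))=23818123 / 18240 + 101067 * sqrt(6) / 4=63196.46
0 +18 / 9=2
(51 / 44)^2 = 2601 / 1936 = 1.34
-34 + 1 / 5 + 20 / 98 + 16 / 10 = -7839 / 245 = -32.00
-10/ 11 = -0.91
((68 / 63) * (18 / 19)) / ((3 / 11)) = 1496 / 399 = 3.75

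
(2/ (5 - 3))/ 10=1/ 10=0.10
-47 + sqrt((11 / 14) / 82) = -47 + sqrt(3157) / 574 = -46.90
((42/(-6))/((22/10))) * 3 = -9.55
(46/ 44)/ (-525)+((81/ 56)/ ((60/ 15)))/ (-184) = -134537/ 34003200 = -0.00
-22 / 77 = -2 / 7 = -0.29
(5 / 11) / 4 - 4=-171 / 44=-3.89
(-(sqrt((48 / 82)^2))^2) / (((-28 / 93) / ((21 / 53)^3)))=17717616 / 250262237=0.07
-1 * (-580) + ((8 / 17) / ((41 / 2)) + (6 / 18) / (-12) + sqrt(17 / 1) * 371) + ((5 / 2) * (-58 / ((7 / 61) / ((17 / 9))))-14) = -291.08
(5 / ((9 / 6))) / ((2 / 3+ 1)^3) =18 / 25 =0.72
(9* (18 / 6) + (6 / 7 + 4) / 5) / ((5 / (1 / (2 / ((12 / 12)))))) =2.80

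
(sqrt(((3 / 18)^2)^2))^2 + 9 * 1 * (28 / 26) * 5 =816493 / 16848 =48.46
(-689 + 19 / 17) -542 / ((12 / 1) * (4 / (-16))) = -25868 / 51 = -507.22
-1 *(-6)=6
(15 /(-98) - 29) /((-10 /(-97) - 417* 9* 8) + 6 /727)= 201472783 /207490951192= 0.00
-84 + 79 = -5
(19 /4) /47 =19 /188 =0.10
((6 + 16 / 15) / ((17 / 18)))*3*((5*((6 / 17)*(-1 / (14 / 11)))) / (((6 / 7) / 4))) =-41976 / 289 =-145.25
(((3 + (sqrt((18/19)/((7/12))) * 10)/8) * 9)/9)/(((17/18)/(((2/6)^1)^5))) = 5 * sqrt(798)/20349 + 2/153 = 0.02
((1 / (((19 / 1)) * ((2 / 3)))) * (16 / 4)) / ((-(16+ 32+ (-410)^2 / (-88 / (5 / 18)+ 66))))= 99 / 195077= 0.00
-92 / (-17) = 92 / 17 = 5.41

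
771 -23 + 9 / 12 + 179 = 3711 / 4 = 927.75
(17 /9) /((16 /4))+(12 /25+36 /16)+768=347041 /450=771.20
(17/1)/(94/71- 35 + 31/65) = -78455/153214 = -0.51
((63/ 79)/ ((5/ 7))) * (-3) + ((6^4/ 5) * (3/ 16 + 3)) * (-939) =-306443034/ 395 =-775805.15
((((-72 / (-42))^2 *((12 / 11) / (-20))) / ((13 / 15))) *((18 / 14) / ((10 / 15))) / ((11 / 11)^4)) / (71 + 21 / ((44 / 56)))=-17496 / 4793425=-0.00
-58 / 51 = -1.14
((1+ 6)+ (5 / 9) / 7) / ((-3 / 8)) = -18.88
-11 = -11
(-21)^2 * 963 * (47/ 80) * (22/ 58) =219561111/ 2320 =94638.41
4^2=16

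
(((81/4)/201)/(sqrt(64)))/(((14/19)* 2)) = 0.01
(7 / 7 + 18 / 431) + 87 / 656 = 1.17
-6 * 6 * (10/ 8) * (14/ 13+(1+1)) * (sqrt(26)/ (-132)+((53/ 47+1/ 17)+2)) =-4582800/ 10387+150 * sqrt(26)/ 143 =-435.86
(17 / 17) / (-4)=-1 / 4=-0.25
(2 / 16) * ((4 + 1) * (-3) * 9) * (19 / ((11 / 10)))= -12825 / 44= -291.48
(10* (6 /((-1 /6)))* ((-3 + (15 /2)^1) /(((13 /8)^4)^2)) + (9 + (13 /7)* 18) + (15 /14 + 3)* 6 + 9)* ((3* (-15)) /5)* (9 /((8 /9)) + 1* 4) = -247028672928987 /45680920376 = -5407.70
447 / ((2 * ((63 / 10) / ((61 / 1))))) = 45445 / 21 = 2164.05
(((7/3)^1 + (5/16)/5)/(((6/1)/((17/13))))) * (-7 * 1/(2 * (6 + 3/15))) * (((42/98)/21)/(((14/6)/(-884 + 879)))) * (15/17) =14375/1263808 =0.01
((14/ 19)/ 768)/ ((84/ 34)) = 17/ 43776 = 0.00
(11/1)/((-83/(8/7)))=-88/581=-0.15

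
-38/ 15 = -2.53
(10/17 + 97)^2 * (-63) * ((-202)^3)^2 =-11779898222196804192192/289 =-40760893502411087170.21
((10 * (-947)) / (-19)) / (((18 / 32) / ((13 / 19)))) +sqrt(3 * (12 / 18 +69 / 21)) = sqrt(581) / 7 +1969760 / 3249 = 609.71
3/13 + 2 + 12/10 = 223/65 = 3.43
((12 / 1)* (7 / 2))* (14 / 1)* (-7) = -4116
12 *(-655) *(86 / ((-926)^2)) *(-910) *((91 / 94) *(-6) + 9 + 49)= 377224547700 / 10075343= 37440.37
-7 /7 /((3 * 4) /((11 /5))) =-0.18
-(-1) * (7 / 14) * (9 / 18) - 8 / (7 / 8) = -249 / 28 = -8.89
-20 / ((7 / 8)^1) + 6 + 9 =-55 / 7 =-7.86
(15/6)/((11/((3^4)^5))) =17433922005/22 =792451000.23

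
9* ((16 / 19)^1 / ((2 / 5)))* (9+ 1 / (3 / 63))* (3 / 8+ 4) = 2486.84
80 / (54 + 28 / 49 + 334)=0.21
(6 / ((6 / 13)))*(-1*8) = -104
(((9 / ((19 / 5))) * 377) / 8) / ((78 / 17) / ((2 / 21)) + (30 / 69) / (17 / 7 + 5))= 86233095 / 37267132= 2.31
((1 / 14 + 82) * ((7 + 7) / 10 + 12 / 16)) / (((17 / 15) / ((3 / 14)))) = 444663 / 13328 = 33.36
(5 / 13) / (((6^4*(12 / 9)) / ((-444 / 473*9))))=-185 / 98384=-0.00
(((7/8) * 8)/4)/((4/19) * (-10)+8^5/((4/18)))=19/1600928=0.00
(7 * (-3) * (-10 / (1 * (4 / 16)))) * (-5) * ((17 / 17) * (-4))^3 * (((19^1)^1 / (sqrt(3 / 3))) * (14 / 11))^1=6500072.73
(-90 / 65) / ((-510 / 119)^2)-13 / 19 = -9381 / 12350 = -0.76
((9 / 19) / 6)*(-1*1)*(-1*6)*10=4.74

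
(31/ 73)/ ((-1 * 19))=-31/ 1387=-0.02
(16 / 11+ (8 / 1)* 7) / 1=632 / 11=57.45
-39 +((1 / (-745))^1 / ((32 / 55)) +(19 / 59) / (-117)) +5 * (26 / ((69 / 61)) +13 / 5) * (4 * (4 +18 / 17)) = 2549.65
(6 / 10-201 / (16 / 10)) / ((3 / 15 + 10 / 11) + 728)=-18337 / 106936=-0.17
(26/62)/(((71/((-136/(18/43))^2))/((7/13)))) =59848432/178281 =335.70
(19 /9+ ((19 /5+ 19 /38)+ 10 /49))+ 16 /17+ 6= 1016321 /74970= 13.56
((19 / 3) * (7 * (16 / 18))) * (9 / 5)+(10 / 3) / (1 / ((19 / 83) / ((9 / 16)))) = 810008 / 11205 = 72.29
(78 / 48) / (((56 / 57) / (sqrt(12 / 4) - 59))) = -43719 / 448 + 741 * sqrt(3) / 448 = -94.72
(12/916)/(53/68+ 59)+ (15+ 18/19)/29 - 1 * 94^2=-1510619350767/170972545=-8835.45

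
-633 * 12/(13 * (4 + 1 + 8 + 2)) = -2532/65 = -38.95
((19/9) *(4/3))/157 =76/4239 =0.02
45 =45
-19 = -19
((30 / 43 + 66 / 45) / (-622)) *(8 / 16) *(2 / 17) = -698 / 3410115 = -0.00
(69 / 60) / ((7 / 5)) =23 / 28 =0.82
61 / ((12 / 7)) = 427 / 12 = 35.58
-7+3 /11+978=971.27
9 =9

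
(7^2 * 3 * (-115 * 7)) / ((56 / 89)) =-188068.12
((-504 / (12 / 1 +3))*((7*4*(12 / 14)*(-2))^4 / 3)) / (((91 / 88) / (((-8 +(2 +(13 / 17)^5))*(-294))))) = -8952161551289155584 / 92290705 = -96999600894.69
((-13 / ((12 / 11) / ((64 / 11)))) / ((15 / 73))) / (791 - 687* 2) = 15184 / 26235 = 0.58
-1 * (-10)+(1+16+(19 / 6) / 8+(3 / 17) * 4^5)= 169811 / 816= 208.10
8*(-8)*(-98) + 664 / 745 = 4673304 / 745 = 6272.89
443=443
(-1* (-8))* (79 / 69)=632 / 69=9.16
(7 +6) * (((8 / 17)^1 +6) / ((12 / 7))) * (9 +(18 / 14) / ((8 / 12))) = 2145 / 4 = 536.25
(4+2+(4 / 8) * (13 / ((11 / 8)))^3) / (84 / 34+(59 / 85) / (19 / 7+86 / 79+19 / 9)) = 1427123090020 / 8617936173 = 165.60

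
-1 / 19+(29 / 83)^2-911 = -119232611 / 130891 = -910.93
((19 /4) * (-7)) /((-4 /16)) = 133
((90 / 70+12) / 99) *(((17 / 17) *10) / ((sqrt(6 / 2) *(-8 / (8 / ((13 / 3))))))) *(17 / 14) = -2635 *sqrt(3) / 21021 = -0.22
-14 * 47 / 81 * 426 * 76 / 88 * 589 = -522821138 / 297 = -1760340.53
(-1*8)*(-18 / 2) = 72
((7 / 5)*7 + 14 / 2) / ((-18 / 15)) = -14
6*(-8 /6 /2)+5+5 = 6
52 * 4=208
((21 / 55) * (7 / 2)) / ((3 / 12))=294 / 55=5.35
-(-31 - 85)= 116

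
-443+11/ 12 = -5305/ 12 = -442.08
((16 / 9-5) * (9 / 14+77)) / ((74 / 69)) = -725029 / 3108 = -233.28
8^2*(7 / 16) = 28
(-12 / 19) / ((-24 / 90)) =45 / 19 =2.37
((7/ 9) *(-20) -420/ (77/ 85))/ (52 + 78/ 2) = -47440/ 9009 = -5.27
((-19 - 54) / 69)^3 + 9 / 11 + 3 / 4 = 5550373 / 14454396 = 0.38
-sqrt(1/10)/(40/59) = -0.47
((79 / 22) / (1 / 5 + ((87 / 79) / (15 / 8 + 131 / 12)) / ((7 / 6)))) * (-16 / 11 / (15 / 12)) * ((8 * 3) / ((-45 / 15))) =3433448704 / 28121731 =122.09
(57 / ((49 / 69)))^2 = 15468489 / 2401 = 6442.52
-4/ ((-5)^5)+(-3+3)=4/ 3125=0.00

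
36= 36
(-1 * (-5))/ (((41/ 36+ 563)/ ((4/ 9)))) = 80/ 20309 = 0.00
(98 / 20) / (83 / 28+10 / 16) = 1.37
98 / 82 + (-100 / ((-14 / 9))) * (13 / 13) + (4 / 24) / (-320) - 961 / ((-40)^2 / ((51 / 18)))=87861323 / 1377600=63.78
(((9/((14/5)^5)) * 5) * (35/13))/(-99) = -78125/10986976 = -0.01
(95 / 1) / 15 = 19 / 3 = 6.33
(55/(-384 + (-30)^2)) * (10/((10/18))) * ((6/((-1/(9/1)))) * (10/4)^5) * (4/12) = -4640625/1376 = -3372.55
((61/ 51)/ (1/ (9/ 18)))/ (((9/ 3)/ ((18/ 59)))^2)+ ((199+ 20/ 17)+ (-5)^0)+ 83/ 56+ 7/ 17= 672977859/ 3313912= 203.08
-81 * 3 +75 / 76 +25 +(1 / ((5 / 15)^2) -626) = -63385 / 76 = -834.01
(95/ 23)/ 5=19/ 23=0.83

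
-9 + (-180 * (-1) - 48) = 123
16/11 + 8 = 104/11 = 9.45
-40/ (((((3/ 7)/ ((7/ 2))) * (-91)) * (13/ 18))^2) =-17640/ 28561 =-0.62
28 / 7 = 4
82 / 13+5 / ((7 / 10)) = 1224 / 91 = 13.45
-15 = -15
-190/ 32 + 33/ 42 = -577/ 112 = -5.15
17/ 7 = 2.43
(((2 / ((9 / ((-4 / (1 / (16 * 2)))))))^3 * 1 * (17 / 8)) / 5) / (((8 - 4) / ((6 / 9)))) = -17825792 / 10935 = -1630.16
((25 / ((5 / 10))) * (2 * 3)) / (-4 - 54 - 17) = -4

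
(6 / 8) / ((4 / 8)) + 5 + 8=29 / 2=14.50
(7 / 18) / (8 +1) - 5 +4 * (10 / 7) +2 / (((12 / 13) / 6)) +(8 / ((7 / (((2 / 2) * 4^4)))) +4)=310.33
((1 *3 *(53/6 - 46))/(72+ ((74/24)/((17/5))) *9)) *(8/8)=-7582/5451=-1.39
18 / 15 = 6 / 5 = 1.20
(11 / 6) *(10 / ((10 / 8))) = 44 / 3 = 14.67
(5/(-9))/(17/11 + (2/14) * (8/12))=-385/1137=-0.34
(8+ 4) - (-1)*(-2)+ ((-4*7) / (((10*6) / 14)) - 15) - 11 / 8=-12.91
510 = 510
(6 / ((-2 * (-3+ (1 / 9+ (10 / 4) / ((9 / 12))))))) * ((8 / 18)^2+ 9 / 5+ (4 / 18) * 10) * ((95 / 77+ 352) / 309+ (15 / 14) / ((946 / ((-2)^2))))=-501673532 / 15346485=-32.69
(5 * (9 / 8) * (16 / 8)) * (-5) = -225 / 4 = -56.25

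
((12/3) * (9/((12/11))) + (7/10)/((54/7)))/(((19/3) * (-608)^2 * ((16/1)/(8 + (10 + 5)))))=410987/20228014080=0.00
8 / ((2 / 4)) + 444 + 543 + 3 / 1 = 1006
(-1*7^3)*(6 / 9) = -228.67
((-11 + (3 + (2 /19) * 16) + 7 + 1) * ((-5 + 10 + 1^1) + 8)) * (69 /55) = 29.58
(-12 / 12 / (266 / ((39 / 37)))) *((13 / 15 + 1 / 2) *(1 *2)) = -533 / 49210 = -0.01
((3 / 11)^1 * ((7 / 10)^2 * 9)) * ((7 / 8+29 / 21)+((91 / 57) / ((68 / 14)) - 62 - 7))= -79.88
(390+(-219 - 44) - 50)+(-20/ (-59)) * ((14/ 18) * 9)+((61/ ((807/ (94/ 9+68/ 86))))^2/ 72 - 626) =-28310447588610197/ 51792099996411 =-546.62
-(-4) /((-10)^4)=1 /2500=0.00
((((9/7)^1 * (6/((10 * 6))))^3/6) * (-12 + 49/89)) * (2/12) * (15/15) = -82539/122108000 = -0.00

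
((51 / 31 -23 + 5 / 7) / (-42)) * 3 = 4479 / 3038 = 1.47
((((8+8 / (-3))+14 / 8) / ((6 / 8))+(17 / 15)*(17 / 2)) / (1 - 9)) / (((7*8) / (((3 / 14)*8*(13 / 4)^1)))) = -22321 / 94080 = -0.24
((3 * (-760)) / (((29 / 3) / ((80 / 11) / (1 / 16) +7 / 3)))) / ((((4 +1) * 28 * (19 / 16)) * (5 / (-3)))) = 1128096 / 11165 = 101.04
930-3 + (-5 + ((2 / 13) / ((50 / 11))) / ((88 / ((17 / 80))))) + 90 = 210496017 / 208000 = 1012.00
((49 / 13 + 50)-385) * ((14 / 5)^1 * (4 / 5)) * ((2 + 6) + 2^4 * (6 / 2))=-13503616 / 325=-41549.59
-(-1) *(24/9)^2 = 64/9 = 7.11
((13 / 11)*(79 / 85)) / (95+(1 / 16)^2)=262912 / 22740135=0.01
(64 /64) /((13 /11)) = 11 /13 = 0.85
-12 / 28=-3 / 7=-0.43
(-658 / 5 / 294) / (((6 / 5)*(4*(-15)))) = 47 / 7560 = 0.01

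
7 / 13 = 0.54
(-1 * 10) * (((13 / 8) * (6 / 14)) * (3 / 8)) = -2.61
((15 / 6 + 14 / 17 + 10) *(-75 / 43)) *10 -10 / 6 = -513280 / 2193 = -234.05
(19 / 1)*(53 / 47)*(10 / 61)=10070 / 2867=3.51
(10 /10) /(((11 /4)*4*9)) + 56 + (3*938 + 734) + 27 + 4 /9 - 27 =3604.45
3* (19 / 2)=57 / 2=28.50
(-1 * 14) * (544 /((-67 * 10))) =3808 /335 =11.37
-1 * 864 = -864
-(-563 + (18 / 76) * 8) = 561.11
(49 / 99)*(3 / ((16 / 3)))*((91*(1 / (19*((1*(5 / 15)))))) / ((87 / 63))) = 280917 / 96976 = 2.90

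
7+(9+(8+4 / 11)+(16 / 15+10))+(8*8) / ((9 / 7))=42178 / 495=85.21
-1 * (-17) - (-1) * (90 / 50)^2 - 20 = 6 / 25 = 0.24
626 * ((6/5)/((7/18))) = 67608/35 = 1931.66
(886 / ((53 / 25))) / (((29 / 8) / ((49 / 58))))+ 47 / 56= 245213331 / 2496088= 98.24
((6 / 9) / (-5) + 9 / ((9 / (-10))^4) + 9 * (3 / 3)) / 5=4.52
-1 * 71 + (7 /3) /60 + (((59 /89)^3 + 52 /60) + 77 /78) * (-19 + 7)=-31904861213 /329925492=-96.70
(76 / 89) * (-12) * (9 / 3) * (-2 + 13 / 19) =3600 / 89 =40.45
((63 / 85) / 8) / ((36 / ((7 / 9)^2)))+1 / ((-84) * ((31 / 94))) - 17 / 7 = -2.46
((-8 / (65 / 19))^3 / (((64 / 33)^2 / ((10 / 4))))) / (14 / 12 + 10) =-22408353 / 29439800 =-0.76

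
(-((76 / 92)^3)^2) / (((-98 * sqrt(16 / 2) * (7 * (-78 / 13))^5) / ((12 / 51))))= -47045881 * sqrt(2) / 32232089860899663168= -0.00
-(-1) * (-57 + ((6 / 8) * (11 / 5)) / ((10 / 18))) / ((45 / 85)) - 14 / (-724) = -5540627 / 54300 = -102.04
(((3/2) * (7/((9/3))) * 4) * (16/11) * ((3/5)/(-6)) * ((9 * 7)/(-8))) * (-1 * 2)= -1764/55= -32.07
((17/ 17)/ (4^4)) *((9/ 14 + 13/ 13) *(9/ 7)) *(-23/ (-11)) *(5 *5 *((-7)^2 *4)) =119025/ 1408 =84.53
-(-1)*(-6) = -6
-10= -10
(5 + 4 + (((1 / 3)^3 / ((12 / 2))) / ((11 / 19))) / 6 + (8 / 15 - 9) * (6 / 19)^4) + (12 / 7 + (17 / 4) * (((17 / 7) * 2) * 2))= 51.92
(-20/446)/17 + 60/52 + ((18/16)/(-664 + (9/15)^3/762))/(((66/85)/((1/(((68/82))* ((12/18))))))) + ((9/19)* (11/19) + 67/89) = 25548759913381487043/11750291274956057824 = 2.17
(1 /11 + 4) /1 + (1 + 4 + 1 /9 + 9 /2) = 2713 /198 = 13.70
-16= -16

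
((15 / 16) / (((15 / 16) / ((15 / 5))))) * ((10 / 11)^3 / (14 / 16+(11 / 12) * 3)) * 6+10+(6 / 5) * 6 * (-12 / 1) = -14024818 / 192995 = -72.67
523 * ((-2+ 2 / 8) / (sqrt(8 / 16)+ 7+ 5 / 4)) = -120813 / 1081+ 7322 * sqrt(2) / 1081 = -102.18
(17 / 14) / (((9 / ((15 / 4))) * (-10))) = -17 / 336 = -0.05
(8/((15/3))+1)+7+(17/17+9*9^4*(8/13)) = 2362649/65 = 36348.45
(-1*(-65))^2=4225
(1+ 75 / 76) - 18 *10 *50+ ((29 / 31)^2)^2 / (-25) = -15788776561581 / 1754689900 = -8998.04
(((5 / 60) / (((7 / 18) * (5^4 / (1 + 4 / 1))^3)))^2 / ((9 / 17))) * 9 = 153 / 747680664062500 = 0.00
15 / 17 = 0.88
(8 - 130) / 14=-61 / 7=-8.71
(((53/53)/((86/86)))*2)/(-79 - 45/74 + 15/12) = -296/11597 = -0.03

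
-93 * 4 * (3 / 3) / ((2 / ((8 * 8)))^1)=-11904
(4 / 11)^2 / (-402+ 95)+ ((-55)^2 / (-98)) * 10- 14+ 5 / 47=-27595503032 / 85549541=-322.57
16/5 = 3.20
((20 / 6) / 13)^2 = 100 / 1521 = 0.07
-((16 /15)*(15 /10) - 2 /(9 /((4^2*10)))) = 1528 /45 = 33.96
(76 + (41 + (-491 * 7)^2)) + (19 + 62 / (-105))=1240375963 / 105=11813104.41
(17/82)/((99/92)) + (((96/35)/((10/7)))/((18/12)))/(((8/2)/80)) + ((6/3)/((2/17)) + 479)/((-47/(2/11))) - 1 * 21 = 2741309/953865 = 2.87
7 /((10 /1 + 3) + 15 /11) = 77 /158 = 0.49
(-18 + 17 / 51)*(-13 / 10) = 22.97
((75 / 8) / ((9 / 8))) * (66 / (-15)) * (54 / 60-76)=8261 / 3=2753.67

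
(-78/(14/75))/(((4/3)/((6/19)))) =-26325/266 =-98.97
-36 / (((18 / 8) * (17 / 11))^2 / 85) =-253.07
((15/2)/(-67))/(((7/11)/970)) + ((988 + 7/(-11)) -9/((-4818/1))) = 816.74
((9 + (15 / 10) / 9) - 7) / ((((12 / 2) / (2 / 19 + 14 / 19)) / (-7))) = -364 / 171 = -2.13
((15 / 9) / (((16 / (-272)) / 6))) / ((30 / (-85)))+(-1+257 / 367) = 529985 / 1101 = 481.37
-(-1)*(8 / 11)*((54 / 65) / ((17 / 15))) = 1296 / 2431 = 0.53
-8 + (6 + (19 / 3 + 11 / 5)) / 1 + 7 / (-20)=371 / 60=6.18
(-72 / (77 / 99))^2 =419904 / 49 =8569.47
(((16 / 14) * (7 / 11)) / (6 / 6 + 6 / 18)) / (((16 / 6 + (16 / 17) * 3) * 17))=9 / 1540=0.01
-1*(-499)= 499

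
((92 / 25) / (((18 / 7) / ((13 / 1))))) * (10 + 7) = 71162 / 225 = 316.28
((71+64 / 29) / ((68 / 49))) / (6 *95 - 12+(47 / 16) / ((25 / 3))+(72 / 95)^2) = 751074940 / 7957911837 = 0.09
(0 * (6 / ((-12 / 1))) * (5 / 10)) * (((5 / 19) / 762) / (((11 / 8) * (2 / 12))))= 0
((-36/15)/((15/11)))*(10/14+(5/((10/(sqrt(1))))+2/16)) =-33/14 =-2.36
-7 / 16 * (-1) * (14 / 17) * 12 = 4.32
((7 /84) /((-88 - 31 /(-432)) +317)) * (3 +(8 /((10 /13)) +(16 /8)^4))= 756 /70685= 0.01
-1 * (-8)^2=-64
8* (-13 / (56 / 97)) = -1261 / 7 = -180.14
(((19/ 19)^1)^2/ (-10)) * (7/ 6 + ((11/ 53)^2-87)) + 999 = 169817369/ 168540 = 1007.58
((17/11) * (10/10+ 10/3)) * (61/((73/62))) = 835822/2409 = 346.96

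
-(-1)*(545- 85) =460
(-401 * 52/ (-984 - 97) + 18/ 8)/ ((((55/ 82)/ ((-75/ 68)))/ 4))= -5207205/ 36754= -141.68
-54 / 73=-0.74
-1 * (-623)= 623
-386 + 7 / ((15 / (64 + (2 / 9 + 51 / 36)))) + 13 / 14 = -1339783 / 3780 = -354.44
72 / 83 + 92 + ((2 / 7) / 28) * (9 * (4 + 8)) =382174 / 4067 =93.97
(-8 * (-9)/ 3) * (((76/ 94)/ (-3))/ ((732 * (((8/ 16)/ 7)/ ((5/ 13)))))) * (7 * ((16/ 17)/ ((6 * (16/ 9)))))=-18620/ 633607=-0.03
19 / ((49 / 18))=342 / 49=6.98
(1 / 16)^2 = 1 / 256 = 0.00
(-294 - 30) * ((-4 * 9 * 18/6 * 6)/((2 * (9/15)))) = 174960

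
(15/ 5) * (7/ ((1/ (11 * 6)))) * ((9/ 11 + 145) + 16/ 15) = 1017912/ 5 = 203582.40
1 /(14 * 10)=1 /140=0.01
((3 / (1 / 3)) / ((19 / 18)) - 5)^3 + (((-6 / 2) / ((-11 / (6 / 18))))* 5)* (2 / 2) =3342688 / 75449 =44.30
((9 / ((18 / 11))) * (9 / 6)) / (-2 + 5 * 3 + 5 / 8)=66 / 109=0.61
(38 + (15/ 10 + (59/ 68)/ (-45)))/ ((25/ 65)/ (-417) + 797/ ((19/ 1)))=4147804063/ 4406850840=0.94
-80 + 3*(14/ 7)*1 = -74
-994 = -994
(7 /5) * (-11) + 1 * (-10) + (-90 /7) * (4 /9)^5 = -25.62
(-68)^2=4624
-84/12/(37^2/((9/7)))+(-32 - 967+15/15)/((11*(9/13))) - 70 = -27249467/135531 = -201.06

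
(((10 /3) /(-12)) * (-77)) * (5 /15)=385 /54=7.13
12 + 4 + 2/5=82/5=16.40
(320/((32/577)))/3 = 5770/3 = 1923.33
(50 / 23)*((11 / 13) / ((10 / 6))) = 330 / 299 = 1.10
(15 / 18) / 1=5 / 6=0.83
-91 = -91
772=772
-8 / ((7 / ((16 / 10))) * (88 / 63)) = -72 / 55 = -1.31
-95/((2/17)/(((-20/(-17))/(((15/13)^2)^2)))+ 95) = -1085318/1087343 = -1.00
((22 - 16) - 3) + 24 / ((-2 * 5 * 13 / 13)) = 3 / 5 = 0.60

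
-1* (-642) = 642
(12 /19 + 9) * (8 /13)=1464 /247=5.93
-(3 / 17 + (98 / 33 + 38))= -23083 / 561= -41.15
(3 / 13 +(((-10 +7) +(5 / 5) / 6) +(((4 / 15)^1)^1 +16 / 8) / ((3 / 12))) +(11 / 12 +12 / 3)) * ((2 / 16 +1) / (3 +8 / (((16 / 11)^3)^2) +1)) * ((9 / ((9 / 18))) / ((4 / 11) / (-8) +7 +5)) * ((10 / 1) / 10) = 3.98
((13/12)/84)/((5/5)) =13/1008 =0.01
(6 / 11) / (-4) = -3 / 22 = -0.14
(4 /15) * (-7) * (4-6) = 56 /15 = 3.73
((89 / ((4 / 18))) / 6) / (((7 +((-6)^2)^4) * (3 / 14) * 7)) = 89 / 3359246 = 0.00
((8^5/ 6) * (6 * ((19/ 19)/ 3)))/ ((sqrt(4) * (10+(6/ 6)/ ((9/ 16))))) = 24576/ 53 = 463.70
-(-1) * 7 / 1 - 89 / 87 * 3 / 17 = 3362 / 493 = 6.82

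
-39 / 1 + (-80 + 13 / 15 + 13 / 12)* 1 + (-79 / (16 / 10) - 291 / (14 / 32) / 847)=-39655593 / 237160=-167.21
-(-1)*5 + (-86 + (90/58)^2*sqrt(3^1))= -81 + 2025*sqrt(3)/841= -76.83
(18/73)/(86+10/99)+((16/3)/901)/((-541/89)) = 859886369/454966705698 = 0.00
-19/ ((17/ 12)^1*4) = -57/ 17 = -3.35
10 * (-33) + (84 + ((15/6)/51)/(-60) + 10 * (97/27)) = -771395/3672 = -210.07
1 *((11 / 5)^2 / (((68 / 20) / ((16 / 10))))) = 968 / 425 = 2.28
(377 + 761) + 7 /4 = 4559 /4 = 1139.75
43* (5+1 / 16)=3483 / 16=217.69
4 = 4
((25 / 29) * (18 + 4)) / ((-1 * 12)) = -275 / 174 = -1.58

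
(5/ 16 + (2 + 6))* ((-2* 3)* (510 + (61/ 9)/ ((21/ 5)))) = -1837205/ 72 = -25516.74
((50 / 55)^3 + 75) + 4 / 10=76.15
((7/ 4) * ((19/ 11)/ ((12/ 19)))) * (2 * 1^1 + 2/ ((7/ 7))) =2527/ 132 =19.14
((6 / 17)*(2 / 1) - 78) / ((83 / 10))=-13140 / 1411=-9.31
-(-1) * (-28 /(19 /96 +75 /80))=-2688 /109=-24.66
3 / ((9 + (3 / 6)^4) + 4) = 48 / 209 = 0.23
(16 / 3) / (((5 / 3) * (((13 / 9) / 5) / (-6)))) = -864 / 13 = -66.46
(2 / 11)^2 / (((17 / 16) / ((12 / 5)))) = 768 / 10285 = 0.07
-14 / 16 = -7 / 8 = -0.88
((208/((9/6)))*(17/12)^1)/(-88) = -221/99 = -2.23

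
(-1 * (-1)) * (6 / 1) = 6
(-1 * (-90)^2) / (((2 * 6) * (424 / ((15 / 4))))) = -5.97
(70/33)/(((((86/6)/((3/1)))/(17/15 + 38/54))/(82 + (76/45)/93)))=38443552/574695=66.89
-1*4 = -4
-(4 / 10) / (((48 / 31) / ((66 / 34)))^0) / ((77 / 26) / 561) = -2652 / 35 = -75.77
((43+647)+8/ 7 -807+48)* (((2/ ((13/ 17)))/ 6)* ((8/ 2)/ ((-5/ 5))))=32300/ 273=118.32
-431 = -431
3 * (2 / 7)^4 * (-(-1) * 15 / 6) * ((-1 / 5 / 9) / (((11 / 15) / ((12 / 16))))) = -30 / 26411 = -0.00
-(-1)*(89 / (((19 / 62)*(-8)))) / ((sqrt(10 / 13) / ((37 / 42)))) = -102083*sqrt(130) / 31920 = -36.46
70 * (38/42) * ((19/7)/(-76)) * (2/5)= -19/21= -0.90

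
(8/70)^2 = 0.01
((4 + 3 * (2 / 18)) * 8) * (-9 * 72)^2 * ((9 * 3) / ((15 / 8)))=1048080384 / 5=209616076.80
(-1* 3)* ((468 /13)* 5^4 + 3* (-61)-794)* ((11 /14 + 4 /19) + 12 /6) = -51461493 /266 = -193464.26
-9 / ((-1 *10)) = 9 / 10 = 0.90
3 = 3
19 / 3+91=292 / 3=97.33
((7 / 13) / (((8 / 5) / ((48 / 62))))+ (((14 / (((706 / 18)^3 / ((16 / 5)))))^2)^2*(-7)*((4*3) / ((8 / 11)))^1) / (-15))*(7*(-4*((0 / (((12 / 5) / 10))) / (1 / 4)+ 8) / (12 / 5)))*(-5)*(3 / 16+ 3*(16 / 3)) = 742356191055307452345318057633959813803 / 377173801897536226090212431606980750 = 1968.21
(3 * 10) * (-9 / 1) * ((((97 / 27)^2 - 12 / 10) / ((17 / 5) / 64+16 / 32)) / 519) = -27309440 / 2480301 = -11.01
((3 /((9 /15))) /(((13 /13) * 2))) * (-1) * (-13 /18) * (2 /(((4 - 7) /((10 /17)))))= -325 /459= -0.71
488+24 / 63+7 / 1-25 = 9878 / 21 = 470.38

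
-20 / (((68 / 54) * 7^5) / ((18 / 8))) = -1215 / 571438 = -0.00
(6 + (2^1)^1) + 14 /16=71 /8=8.88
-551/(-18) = 551/18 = 30.61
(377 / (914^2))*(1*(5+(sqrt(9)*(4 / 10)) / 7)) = 68237 / 29238860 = 0.00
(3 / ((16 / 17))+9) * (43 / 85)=1677 / 272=6.17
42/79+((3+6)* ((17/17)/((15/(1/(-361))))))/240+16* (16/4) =736151121/11407600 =64.53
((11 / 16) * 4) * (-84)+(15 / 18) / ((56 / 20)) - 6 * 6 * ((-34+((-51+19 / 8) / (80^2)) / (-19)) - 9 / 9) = 5256755279 / 5107200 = 1029.28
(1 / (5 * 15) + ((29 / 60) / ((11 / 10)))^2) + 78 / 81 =382031 / 326700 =1.17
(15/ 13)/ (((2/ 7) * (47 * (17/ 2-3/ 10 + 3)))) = 75/ 9776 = 0.01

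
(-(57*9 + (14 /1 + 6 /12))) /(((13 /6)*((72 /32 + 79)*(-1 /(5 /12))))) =211 /169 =1.25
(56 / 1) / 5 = 56 / 5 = 11.20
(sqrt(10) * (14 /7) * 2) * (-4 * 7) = -112 * sqrt(10) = -354.18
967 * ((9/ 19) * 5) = 43515/ 19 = 2290.26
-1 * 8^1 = -8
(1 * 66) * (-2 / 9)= -44 / 3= -14.67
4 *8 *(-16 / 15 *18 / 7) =-3072 / 35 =-87.77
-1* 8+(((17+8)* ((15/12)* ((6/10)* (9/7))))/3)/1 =1/28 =0.04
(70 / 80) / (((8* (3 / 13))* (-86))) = -91 / 16512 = -0.01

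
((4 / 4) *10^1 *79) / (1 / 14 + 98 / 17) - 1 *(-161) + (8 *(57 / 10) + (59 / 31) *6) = 76081577 / 215295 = 353.38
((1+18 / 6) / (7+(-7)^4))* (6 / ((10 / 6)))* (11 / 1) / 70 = 99 / 105350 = 0.00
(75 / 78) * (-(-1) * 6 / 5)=15 / 13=1.15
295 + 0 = 295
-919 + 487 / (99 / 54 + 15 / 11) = -161767 / 211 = -766.67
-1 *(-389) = 389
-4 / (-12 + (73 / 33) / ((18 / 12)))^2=-9801 / 271441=-0.04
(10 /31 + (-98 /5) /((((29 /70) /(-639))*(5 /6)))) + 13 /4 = 652334987 /17980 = 36281.14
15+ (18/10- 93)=-381/5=-76.20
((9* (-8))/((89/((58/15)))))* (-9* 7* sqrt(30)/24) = 3654* sqrt(30)/445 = 44.97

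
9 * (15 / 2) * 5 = 675 / 2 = 337.50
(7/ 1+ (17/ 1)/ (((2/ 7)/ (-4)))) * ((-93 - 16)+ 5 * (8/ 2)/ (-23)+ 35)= 397782/ 23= 17294.87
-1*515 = -515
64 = 64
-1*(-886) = 886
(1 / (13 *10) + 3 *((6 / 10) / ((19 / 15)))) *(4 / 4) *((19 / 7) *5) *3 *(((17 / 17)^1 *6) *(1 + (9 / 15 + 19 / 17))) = 1048113 / 1105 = 948.52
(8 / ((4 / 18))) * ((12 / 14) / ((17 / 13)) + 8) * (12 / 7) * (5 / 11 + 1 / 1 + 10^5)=489463119360 / 9163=53417343.59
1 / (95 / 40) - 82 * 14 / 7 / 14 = -1502 / 133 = -11.29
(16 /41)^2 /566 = 128 /475723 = 0.00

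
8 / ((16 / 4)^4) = 1 / 32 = 0.03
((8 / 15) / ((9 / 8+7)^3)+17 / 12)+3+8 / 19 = 4.84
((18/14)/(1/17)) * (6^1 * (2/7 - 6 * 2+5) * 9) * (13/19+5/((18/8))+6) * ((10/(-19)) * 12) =7885362960/17689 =445777.77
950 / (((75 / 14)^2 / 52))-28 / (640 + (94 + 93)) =320287492 / 186075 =1721.28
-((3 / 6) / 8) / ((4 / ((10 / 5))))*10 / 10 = -1 / 32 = -0.03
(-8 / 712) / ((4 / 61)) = -61 / 356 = -0.17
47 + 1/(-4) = 187/4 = 46.75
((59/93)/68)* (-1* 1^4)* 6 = -59/1054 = -0.06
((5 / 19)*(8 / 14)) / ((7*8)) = 0.00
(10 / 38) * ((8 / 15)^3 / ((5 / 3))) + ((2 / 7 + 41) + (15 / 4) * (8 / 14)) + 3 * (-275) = -116939041 / 149625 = -781.55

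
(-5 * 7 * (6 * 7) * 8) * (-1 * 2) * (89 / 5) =418656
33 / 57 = 11 / 19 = 0.58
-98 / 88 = -49 / 44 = -1.11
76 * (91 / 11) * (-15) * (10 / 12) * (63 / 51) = -1815450 / 187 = -9708.29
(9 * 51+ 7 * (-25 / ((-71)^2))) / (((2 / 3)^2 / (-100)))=-520569900 / 5041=-103267.19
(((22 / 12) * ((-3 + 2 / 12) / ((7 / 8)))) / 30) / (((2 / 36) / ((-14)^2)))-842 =-23102 / 15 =-1540.13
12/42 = 2/7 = 0.29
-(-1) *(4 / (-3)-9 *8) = -220 / 3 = -73.33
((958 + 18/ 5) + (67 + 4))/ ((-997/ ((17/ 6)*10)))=-29257/ 997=-29.35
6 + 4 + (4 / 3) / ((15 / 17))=518 / 45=11.51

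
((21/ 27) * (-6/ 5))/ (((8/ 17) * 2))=-119/ 120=-0.99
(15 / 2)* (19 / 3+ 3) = 70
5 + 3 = 8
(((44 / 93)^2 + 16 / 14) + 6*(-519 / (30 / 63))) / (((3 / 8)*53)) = -15833286008 / 48131685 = -328.96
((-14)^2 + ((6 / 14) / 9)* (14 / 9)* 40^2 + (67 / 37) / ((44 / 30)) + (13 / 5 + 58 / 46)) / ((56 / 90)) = 807814877 / 1572648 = 513.67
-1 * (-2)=2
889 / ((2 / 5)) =4445 / 2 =2222.50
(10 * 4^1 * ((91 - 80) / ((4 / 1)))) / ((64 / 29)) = 1595 / 32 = 49.84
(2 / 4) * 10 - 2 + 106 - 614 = -505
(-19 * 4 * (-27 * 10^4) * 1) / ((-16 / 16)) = -20520000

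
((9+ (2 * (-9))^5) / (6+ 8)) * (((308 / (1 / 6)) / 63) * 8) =-31672608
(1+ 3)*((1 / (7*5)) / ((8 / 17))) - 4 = -263 / 70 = -3.76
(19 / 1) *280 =5320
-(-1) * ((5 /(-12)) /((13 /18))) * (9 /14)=-135 /364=-0.37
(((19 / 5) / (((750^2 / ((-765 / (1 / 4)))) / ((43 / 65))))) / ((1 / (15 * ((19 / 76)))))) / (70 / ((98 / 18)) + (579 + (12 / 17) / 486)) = -401628213 / 4635251562500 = -0.00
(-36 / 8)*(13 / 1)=-117 / 2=-58.50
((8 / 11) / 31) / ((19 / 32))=256 / 6479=0.04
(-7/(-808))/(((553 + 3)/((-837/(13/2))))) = -0.00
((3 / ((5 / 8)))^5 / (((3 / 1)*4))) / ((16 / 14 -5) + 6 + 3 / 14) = 3096576 / 34375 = 90.08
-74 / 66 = -37 / 33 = -1.12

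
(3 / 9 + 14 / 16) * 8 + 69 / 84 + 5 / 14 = 911 / 84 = 10.85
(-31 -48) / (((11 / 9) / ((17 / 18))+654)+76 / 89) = -119527 / 992752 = -0.12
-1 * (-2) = 2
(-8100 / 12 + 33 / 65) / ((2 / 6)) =-131526 / 65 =-2023.48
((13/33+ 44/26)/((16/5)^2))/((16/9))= 67125/585728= 0.11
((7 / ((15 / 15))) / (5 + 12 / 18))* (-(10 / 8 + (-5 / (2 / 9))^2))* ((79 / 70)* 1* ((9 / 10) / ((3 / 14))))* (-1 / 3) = 336777 / 340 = 990.52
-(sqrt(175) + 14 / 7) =-5 * sqrt(7)- 2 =-15.23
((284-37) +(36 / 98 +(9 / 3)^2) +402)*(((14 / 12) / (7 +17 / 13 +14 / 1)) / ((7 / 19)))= 398411 / 4263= 93.46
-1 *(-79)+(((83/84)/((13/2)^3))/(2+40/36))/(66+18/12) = 382706498/4844385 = 79.00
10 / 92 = 5 / 46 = 0.11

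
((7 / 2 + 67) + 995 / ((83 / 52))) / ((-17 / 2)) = -115183 / 1411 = -81.63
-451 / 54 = -8.35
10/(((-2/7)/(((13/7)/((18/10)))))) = -325/9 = -36.11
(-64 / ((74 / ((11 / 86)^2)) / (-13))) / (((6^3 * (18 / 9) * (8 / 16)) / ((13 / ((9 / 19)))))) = 388531 / 16624359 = 0.02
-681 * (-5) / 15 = 227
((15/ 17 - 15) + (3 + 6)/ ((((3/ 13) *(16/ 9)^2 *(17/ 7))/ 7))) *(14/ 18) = 217819/ 13056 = 16.68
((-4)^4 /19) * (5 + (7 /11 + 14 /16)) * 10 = 183360 /209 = 877.32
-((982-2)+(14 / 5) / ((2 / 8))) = -4956 / 5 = -991.20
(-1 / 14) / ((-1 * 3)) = 1 / 42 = 0.02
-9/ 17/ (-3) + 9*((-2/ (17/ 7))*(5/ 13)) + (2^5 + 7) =8028/ 221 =36.33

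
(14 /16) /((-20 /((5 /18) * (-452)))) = 791 /144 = 5.49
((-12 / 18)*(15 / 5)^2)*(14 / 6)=-14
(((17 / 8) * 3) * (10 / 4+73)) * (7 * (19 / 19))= 53907 / 16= 3369.19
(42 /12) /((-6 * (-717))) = 7 /8604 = 0.00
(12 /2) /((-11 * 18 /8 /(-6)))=16 /11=1.45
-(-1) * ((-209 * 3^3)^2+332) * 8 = 254750248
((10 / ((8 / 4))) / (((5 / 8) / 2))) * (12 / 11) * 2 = 384 / 11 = 34.91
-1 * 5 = -5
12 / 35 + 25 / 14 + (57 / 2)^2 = 114013 / 140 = 814.38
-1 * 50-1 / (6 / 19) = -319 / 6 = -53.17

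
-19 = -19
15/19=0.79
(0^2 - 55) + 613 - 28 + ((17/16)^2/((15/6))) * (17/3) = 1022513/1920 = 532.56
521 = 521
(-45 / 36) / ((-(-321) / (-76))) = 95 / 321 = 0.30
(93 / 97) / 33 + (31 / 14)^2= 4.93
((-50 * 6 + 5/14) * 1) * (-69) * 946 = 136912215/7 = 19558887.86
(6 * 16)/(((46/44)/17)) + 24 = 1585.04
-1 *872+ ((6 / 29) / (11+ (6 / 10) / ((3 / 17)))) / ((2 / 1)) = -606907 / 696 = -871.99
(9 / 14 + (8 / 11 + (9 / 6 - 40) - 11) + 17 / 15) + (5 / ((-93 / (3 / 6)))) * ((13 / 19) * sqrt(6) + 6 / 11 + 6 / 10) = -3367627 / 71610 - 65 * sqrt(6) / 3534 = -47.07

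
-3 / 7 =-0.43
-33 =-33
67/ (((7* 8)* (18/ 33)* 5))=737/ 1680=0.44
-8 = -8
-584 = -584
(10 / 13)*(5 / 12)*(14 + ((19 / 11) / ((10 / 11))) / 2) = 115 / 24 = 4.79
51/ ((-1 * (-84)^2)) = -17/ 2352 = -0.01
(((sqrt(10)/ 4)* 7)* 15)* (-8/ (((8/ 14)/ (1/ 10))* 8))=-147* sqrt(10)/ 32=-14.53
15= 15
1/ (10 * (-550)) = -1/ 5500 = -0.00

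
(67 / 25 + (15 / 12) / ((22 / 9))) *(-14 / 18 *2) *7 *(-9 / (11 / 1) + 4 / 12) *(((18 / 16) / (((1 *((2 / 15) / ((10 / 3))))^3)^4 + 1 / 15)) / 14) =117175579071044921875 / 5769729614257813952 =20.31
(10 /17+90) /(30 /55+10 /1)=4235 /493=8.59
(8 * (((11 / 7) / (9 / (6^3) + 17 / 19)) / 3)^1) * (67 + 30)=1297472 / 2989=434.08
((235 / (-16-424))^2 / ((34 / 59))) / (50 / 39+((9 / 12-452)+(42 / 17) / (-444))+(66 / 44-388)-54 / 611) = -149816589 / 253194645088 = -0.00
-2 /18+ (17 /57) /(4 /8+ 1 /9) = 709 /1881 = 0.38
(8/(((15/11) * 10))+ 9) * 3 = 719/25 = 28.76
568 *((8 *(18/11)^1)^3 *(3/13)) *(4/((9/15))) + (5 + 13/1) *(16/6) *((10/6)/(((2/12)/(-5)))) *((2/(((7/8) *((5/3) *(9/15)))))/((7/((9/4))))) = 1958635.41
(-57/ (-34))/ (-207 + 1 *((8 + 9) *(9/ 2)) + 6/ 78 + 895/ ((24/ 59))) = 8892/ 10978141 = 0.00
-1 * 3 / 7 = -3 / 7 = -0.43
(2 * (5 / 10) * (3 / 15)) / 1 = 1 / 5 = 0.20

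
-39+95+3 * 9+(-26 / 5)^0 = 84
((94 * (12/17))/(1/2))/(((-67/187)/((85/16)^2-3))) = -10014807/1072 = -9342.17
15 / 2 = 7.50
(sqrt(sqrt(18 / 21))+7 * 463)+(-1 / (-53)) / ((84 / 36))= 6^(1 / 4) * 7^(3 / 4) / 7+1202414 / 371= 3241.97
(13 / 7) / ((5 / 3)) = 39 / 35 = 1.11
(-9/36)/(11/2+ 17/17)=-0.04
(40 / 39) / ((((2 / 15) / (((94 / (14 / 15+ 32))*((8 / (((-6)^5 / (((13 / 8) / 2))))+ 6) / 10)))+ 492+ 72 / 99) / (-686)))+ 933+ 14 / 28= 932.07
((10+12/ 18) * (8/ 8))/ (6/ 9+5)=32/ 17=1.88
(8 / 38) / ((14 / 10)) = 20 / 133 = 0.15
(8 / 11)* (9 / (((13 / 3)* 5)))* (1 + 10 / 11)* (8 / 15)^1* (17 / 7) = 29376 / 39325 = 0.75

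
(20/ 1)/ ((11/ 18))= 360/ 11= 32.73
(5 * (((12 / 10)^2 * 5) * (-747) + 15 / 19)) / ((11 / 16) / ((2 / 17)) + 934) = -5449312 / 190475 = -28.61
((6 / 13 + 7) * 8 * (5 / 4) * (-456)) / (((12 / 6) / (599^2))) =-79352429160 / 13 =-6104033012.31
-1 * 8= -8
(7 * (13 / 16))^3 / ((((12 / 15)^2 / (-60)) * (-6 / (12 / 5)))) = 56517825 / 8192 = 6899.15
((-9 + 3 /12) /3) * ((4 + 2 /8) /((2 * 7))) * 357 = -10115 /32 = -316.09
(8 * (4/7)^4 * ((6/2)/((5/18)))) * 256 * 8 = 226492416/12005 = 18866.51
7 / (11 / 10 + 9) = 70 / 101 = 0.69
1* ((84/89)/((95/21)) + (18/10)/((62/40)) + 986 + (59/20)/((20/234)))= 10713645923/10484200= 1021.88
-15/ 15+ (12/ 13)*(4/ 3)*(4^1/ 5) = -1/ 65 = -0.02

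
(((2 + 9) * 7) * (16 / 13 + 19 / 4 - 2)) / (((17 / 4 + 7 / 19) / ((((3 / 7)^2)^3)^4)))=452546260621389 / 4625318300473674861967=0.00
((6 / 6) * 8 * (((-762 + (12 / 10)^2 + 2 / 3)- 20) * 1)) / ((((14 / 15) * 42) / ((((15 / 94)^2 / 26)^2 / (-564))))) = 2350125 / 8682084584992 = 0.00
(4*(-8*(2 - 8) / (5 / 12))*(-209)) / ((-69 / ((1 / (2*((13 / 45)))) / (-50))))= -361152 / 7475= -48.31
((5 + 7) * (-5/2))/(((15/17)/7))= -238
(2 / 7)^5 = 32 / 16807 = 0.00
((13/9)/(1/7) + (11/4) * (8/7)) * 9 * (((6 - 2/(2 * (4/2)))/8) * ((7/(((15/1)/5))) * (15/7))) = 45925/112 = 410.04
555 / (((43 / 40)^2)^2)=1420800000 / 3418801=415.58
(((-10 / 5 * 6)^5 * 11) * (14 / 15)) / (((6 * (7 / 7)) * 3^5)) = -78848 / 45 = -1752.18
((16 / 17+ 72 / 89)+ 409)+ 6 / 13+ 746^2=10954201327 / 19669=556927.21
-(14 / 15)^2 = -196 / 225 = -0.87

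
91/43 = 2.12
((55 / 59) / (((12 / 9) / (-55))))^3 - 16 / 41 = -56860.00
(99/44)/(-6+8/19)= -0.40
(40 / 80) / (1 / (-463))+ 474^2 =448889 / 2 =224444.50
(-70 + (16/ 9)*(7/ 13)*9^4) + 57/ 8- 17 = 644877/ 104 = 6200.74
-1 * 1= -1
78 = 78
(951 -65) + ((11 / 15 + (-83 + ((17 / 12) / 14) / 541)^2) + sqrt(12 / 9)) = 7776.86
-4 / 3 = -1.33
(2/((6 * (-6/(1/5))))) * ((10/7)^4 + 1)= -12401/216090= -0.06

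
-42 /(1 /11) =-462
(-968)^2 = 937024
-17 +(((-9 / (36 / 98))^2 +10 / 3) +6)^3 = 391419951499 / 1728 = 226516175.64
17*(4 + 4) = 136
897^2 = 804609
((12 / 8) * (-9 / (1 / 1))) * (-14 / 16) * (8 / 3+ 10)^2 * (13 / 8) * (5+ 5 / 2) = 1478295 / 64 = 23098.36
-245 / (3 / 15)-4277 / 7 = -1836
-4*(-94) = 376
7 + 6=13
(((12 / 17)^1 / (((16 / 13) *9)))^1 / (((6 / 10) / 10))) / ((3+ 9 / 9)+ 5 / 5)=0.21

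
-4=-4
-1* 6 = -6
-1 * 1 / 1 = -1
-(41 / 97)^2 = -1681 / 9409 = -0.18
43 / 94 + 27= 2581 / 94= 27.46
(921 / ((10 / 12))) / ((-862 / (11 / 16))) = -30393 / 34480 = -0.88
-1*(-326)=326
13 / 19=0.68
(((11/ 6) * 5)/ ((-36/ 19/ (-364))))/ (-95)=-1001/ 54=-18.54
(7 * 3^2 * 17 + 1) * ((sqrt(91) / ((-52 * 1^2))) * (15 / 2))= -2010 * sqrt(91) / 13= -1474.94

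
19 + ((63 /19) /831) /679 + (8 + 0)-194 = -85255334 /510511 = -167.00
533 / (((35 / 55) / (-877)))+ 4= -734546.14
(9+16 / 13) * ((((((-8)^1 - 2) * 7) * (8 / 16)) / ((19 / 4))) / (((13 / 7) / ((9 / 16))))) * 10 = -77175 / 338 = -228.33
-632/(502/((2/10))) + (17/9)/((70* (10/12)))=-28913/131775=-0.22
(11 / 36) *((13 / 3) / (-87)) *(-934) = 66781 / 4698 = 14.21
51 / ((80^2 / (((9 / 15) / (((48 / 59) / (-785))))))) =-4.61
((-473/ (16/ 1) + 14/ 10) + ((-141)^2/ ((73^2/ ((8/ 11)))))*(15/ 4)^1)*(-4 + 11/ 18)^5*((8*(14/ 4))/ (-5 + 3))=-166238919480639383/ 1476861154560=-112562.32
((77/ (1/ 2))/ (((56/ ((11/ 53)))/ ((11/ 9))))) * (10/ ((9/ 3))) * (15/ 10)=6655/ 1908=3.49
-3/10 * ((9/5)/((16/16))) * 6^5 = -104976/25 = -4199.04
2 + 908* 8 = 7266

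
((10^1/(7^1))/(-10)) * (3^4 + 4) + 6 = -43/7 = -6.14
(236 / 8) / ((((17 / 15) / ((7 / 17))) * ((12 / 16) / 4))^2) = 9251200 / 83521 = 110.76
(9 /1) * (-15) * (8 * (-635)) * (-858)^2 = 504861271200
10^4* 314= 3140000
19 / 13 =1.46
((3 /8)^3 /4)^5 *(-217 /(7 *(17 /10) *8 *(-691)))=2224080585 /1692921114327078928384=0.00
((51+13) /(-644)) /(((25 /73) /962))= -1123616 /4025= -279.16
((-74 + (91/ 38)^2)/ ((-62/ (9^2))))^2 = 7954.00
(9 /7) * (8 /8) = 9 /7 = 1.29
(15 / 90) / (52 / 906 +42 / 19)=2869 / 39040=0.07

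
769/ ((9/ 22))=16918/ 9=1879.78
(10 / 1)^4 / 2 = 5000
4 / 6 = 2 / 3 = 0.67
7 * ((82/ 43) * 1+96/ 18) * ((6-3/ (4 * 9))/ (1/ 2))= 232099/ 387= 599.74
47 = 47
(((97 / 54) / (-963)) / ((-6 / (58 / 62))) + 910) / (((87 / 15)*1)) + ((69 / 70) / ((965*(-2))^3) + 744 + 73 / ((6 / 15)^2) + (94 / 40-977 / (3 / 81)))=-882916534694285524458593 / 35289131068851030000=-25019.50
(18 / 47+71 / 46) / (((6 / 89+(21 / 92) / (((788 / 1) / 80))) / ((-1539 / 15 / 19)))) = -14604989 / 127182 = -114.84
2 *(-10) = -20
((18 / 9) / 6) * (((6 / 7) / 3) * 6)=4 / 7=0.57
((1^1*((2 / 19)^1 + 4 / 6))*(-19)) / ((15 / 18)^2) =-528 / 25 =-21.12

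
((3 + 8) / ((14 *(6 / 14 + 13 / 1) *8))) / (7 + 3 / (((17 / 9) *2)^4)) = 83521 / 80105390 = 0.00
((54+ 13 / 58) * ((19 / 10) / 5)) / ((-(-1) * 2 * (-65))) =-11951 / 75400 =-0.16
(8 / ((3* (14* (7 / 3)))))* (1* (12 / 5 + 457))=9188 / 245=37.50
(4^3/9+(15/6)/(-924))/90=39409/498960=0.08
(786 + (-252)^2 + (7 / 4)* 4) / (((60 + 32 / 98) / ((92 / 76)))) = 72462719 / 56164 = 1290.20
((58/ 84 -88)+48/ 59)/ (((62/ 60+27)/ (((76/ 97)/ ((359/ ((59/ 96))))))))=-20362015/ 4920072024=-0.00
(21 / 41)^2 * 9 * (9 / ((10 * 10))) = 0.21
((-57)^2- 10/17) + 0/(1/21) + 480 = 63383/17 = 3728.41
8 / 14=4 / 7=0.57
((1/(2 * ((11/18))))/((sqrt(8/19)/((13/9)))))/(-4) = -13 * sqrt(38)/176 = -0.46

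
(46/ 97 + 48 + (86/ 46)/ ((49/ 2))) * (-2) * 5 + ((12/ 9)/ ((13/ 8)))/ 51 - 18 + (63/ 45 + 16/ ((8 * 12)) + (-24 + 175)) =-763030279931/ 2174354910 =-350.92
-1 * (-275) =275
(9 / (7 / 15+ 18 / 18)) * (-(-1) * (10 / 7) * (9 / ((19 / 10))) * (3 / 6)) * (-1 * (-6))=182250 / 1463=124.57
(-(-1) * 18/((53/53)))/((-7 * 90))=-1/35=-0.03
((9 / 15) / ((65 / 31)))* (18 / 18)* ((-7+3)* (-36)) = 13392 / 325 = 41.21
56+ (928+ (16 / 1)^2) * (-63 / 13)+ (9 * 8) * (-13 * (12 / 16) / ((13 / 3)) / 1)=-5843.85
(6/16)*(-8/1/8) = -3/8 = -0.38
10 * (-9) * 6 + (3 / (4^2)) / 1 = -8637 / 16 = -539.81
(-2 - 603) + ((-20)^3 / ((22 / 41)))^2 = 26895926795 / 121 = 222280386.74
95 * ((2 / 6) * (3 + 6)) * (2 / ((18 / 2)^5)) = 190 / 19683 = 0.01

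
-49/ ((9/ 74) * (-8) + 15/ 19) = 34447/ 129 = 267.03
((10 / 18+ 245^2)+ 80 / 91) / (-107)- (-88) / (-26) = -49458254 / 87633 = -564.38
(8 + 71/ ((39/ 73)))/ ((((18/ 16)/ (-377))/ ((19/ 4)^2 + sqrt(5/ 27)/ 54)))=-57527155/ 54 -637420 *sqrt(15)/ 6561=-1065693.96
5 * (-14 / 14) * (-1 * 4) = 20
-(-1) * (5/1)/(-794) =-5/794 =-0.01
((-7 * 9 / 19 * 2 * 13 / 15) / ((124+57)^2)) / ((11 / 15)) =-1638 / 6847049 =-0.00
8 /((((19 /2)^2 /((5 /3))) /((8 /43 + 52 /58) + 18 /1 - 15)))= 271520 /450167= 0.60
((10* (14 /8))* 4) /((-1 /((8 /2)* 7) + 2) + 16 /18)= 17640 /719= 24.53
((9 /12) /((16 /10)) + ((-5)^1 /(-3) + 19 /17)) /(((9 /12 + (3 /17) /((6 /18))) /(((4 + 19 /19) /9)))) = 26545 /18792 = 1.41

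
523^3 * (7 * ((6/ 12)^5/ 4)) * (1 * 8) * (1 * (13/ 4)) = 13018065697/ 64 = 203407276.52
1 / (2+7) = 1 / 9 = 0.11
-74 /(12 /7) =-259 /6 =-43.17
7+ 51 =58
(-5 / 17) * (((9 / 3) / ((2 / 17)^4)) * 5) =-368475 / 16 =-23029.69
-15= -15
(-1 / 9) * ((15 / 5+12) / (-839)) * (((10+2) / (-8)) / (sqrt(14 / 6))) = -5 * sqrt(21) / 11746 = -0.00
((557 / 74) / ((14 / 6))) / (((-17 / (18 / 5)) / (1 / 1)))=-15039 / 22015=-0.68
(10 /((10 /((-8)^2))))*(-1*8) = -512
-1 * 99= -99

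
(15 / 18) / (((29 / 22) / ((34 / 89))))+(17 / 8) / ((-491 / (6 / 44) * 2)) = 322800947 / 1338238176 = 0.24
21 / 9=7 / 3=2.33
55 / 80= 11 / 16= 0.69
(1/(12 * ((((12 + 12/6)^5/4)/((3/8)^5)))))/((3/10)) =0.00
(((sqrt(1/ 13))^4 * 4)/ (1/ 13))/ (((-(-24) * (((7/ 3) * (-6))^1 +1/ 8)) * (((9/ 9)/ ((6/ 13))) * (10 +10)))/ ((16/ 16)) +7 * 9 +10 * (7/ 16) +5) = -32/ 1493193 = -0.00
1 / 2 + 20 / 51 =91 / 102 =0.89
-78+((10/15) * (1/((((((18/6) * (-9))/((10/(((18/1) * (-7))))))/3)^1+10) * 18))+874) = 13260569/16659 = 796.00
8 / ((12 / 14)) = 28 / 3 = 9.33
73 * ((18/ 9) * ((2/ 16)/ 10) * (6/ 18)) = 73/ 120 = 0.61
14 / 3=4.67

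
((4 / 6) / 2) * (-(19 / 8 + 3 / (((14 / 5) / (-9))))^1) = 407 / 168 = 2.42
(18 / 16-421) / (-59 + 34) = 16.80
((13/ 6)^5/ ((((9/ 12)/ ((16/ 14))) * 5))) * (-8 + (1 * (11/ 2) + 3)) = 371293/ 51030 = 7.28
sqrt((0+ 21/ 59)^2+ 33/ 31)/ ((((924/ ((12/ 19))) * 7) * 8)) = sqrt(249054)/ 37461578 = 0.00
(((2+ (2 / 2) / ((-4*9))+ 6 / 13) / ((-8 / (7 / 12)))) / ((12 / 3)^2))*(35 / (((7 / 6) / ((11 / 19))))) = -438515 / 2276352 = -0.19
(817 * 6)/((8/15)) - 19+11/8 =73389/8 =9173.62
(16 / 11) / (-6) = -0.24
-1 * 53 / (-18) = 53 / 18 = 2.94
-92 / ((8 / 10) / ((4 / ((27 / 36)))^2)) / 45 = -5888 / 81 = -72.69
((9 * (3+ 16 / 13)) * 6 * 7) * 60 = 1247400 / 13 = 95953.85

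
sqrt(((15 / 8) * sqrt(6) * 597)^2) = 8955 * sqrt(6) / 8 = 2741.90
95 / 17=5.59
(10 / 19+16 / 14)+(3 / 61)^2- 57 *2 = -55590543 / 494893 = -112.33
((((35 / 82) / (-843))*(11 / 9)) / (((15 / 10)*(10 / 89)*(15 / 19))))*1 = -130207 / 27996030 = -0.00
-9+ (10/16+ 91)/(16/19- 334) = -469687/50640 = -9.28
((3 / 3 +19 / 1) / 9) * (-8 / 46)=-80 / 207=-0.39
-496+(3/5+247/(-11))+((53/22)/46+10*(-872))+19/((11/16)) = -46603439/5060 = -9210.17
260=260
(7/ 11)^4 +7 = 104888/ 14641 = 7.16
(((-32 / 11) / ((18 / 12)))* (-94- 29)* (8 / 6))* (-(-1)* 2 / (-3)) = -20992 / 99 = -212.04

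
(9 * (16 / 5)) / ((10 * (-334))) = -0.01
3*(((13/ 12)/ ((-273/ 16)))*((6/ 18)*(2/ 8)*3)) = -1/ 21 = -0.05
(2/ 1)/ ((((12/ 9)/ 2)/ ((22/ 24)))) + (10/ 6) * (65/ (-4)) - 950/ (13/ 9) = -26599/ 39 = -682.03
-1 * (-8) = 8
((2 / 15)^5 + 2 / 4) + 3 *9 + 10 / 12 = 21515657 / 759375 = 28.33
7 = 7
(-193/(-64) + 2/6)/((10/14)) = 4501/960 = 4.69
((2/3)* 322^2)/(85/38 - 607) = -160816/1407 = -114.30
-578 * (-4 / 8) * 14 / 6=2023 / 3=674.33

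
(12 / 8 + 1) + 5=15 / 2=7.50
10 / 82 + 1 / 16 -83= -54327 / 656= -82.82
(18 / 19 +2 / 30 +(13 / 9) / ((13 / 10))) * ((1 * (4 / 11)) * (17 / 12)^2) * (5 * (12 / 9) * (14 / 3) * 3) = 7351582 / 50787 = 144.75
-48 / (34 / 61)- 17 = -1753 / 17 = -103.12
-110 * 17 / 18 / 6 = -935 / 54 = -17.31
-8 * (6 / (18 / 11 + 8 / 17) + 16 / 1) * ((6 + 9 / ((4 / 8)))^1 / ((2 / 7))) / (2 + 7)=-831712 / 591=-1407.30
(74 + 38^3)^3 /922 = 82942715491268 /461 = 179919122540.71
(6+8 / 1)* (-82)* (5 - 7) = 2296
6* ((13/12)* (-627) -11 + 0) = -8283/2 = -4141.50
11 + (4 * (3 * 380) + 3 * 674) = 6593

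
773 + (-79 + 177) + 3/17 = 14810/17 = 871.18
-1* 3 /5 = -3 /5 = -0.60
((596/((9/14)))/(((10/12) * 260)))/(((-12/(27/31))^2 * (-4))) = -28161/4997200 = -0.01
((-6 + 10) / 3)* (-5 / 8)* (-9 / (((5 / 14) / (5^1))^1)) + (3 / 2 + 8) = 229 / 2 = 114.50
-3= -3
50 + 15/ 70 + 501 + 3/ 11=84929/ 154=551.49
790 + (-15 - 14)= 761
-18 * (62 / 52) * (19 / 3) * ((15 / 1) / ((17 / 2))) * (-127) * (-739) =-4975147530 / 221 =-22511979.77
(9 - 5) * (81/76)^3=531441/109744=4.84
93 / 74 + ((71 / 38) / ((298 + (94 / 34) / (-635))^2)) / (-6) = 109711390429643263 / 87297478982647284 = 1.26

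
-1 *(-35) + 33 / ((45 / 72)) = 439 / 5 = 87.80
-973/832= -1.17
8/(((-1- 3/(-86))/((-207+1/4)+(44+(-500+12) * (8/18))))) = 2350724/747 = 3146.89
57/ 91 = 0.63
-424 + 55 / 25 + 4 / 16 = -8431 / 20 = -421.55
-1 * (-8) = 8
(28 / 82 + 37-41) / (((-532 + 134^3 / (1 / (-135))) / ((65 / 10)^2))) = 12675 / 26635614904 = 0.00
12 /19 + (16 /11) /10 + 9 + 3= 13352 /1045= 12.78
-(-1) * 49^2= 2401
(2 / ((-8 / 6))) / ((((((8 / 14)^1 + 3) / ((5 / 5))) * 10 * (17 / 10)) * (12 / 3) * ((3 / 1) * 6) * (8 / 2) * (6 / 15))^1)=-7 / 32640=-0.00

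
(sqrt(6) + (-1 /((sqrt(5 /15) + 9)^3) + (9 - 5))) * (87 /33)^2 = 920895 * sqrt(3) /857435524 + 841 * sqrt(6) /121 + 23829745933 /857435524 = 44.82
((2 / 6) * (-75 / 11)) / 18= -25 / 198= -0.13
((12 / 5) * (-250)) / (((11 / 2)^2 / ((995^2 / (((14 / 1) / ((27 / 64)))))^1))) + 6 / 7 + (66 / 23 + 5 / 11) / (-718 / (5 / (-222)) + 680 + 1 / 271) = -591734.86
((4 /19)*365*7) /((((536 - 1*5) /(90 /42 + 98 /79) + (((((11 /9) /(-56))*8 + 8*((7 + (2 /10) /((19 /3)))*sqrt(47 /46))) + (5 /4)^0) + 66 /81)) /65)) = 143918944358173325932500 /568861089821668918919 - 1109792777030938728000*sqrt(2162) /568861089821668918919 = 162.28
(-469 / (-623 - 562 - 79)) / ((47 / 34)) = 7973 / 29704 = 0.27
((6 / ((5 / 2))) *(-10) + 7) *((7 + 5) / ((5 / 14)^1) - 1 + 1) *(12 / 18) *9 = -3427.20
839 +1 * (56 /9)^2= 71095 /81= 877.72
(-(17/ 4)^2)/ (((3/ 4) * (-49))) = 0.49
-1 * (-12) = 12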